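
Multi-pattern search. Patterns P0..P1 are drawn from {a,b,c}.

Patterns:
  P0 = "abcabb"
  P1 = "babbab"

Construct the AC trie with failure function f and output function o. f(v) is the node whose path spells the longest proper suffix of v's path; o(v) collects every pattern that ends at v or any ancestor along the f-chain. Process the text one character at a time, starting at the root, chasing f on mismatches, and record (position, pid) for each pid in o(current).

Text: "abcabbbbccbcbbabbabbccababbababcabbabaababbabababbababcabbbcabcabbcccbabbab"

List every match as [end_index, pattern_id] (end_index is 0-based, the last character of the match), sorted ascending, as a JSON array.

Build:
Trie (insert patterns):
  n0 'ε': a→1 b→7
  n1 'a': b→2
  n2 'ab': c→3
  n3 'abc': a→4
  n4 'abca': b→5
  n5 'abcab': b→6
  n6 'abcabb': ·  ←P0
  n7 'b': a→8
  n8 'ba': b→9
  n9 'bab': b→10
  n10 'babb': a→11
  n11 'babba': b→12
  n12 'babbab': ·  ←P1

BFS fail/out derivation:
  fail(1) 'a': from fail(0)=0 chase 'a': 0 ⇒ 0;  out=∅∪out(0)=∅
  fail(7) 'b': from fail(0)=0 chase 'b': 0 ⇒ 0;  out=∅∪out(0)=∅
  fail(2) 'ab': from fail(1)=0 chase 'b': 0 ⇒ 7;  out=∅∪out(7)=∅
  fail(8) 'ba': from fail(7)=0 chase 'a': 0 ⇒ 1;  out=∅∪out(1)=∅
  fail(3) 'abc': from fail(2)=7 chase 'c': 7→0 ⇒ 0;  out=∅∪out(0)=∅
  fail(9) 'bab': from fail(8)=1 chase 'b': 1 ⇒ 2;  out=∅∪out(2)=∅
  fail(4) 'abca': from fail(3)=0 chase 'a': 0 ⇒ 1;  out=∅∪out(1)=∅
  fail(10) 'babb': from fail(9)=2 chase 'b': 2→7→0 ⇒ 7;  out=∅∪out(7)=∅
  fail(5) 'abcab': from fail(4)=1 chase 'b': 1 ⇒ 2;  out=∅∪out(2)=∅
  fail(11) 'babba': from fail(10)=7 chase 'a': 7 ⇒ 8;  out=∅∪out(8)=∅
  fail(6) 'abcabb': from fail(5)=2 chase 'b': 2→7→0 ⇒ 7;  out={0}∪out(7)={0}
  fail(12) 'babbab': from fail(11)=8 chase 'b': 8 ⇒ 9;  out={1}∪out(9)={1}

Run:
pos 0 'a': at 1
pos 1 'b': at 2
pos 2 'c': at 3
pos 3 'a': at 4
pos 4 'b': at 5
pos 5 'b': at 6  → match P0@[0:5]
pos 6 'b': at 7 (fail-walked)
pos 7 'b': at 7 (fail-walked)
pos 8 'c': at 0 (fail-walked)
pos 9 'c': at 0
pos 10 'b': at 7
pos 11 'c': at 0 (fail-walked)
pos 12 'b': at 7
pos 13 'b': at 7 (fail-walked)
pos 14 'a': at 8
pos 15 'b': at 9
pos 16 'b': at 10
pos 17 'a': at 11
pos 18 'b': at 12  → match P1@[13:18]
pos 19 'b': at 10 (fail-walked)
pos 20 'c': at 0 (fail-walked)
pos 21 'c': at 0
pos 22 'a': at 1
pos 23 'b': at 2
pos 24 'a': at 8 (fail-walked)
pos 25 'b': at 9
pos 26 'b': at 10
pos 27 'a': at 11
pos 28 'b': at 12  → match P1@[23:28]
pos 29 'a': at 8 (fail-walked)
pos 30 'b': at 9
pos 31 'c': at 3 (fail-walked)
pos 32 'a': at 4
pos 33 'b': at 5
pos 34 'b': at 6  → match P0@[29:34]
pos 35 'a': at 8 (fail-walked)
pos 36 'b': at 9
pos 37 'a': at 8 (fail-walked)
pos 38 'a': at 1 (fail-walked)
pos 39 'b': at 2
pos 40 'a': at 8 (fail-walked)
pos 41 'b': at 9
pos 42 'b': at 10
pos 43 'a': at 11
pos 44 'b': at 12  → match P1@[39:44]
pos 45 'a': at 8 (fail-walked)
pos 46 'b': at 9
pos 47 'a': at 8 (fail-walked)
pos 48 'b': at 9
pos 49 'b': at 10
pos 50 'a': at 11
pos 51 'b': at 12  → match P1@[46:51]
pos 52 'a': at 8 (fail-walked)
pos 53 'b': at 9
pos 54 'c': at 3 (fail-walked)
pos 55 'a': at 4
pos 56 'b': at 5
pos 57 'b': at 6  → match P0@[52:57]
pos 58 'b': at 7 (fail-walked)
pos 59 'c': at 0 (fail-walked)
pos 60 'a': at 1
pos 61 'b': at 2
pos 62 'c': at 3
pos 63 'a': at 4
pos 64 'b': at 5
pos 65 'b': at 6  → match P0@[60:65]
pos 66 'c': at 0 (fail-walked)
pos 67 'c': at 0
pos 68 'c': at 0
pos 69 'b': at 7
pos 70 'a': at 8
pos 71 'b': at 9
pos 72 'b': at 10
pos 73 'a': at 11
pos 74 'b': at 12  → match P1@[69:74]

Result: [[5,0],[18,1],[28,1],[34,0],[44,1],[51,1],[57,0],[65,0],[74,1]]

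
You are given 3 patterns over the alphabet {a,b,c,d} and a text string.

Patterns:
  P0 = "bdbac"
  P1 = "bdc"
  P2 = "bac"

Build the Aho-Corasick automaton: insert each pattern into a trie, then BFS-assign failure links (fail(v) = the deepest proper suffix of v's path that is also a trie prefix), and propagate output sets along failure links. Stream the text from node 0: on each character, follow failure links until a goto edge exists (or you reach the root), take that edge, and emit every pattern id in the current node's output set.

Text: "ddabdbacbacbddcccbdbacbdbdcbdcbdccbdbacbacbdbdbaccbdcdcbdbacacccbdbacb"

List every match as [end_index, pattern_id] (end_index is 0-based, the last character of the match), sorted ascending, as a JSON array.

Build automaton:
Trie nodes:
  0='ε' goto b→1
  1='b' goto a→7 d→2
  2='bd' goto b→3 c→6
  3='bdb' goto a→4
  4='bdba' goto c→5
  5='bdbac' goto ·  ←P0
  6='bdc' goto ·  ←P1
  7='ba' goto c→8
  8='bac' goto ·  ←P2

Failure links (BFS by depth):
  fail(1) 'b': from fail(0)=0 chase 'b': 0 ⇒ 0;  out=∅∪out(0)=∅
  fail(2) 'bd': from fail(1)=0 chase 'd': 0 ⇒ 0;  out=∅∪out(0)=∅
  fail(7) 'ba': from fail(1)=0 chase 'a': 0 ⇒ 0;  out=∅∪out(0)=∅
  fail(3) 'bdb': from fail(2)=0 chase 'b': 0 ⇒ 1;  out=∅∪out(1)=∅
  fail(6) 'bdc': from fail(2)=0 chase 'c': 0 ⇒ 0;  out={1}∪out(0)={1}
  fail(8) 'bac': from fail(7)=0 chase 'c': 0 ⇒ 0;  out={2}∪out(0)={2}
  fail(4) 'bdba': from fail(3)=1 chase 'a': 1 ⇒ 7;  out=∅∪out(7)=∅
  fail(5) 'bdbac': from fail(4)=7 chase 'c': 7 ⇒ 8;  out={0}∪out(8)={0,2}

Text stream:
i=0 'd': node 0→0
i=1 'd': node 0→0
i=2 'a': node 0→0
i=3 'b': node 0→1
i=4 'd': node 1→2
i=5 'b': node 2→3
i=6 'a': node 3→4
i=7 'c': node 4→5  → match P0@[3:7],P2@[5:7]
i=8 'b': node 5→1 (via fail)
i=9 'a': node 1→7
i=10 'c': node 7→8  → match P2@[8:10]
i=11 'b': node 8→1 (via fail)
i=12 'd': node 1→2
i=13 'd': node 2→0 (via fail)
i=14 'c': node 0→0
i=15 'c': node 0→0
i=16 'c': node 0→0
i=17 'b': node 0→1
i=18 'd': node 1→2
i=19 'b': node 2→3
i=20 'a': node 3→4
i=21 'c': node 4→5  → match P0@[17:21],P2@[19:21]
i=22 'b': node 5→1 (via fail)
i=23 'd': node 1→2
i=24 'b': node 2→3
i=25 'd': node 3→2 (via fail)
i=26 'c': node 2→6  → match P1@[24:26]
i=27 'b': node 6→1 (via fail)
i=28 'd': node 1→2
i=29 'c': node 2→6  → match P1@[27:29]
i=30 'b': node 6→1 (via fail)
i=31 'd': node 1→2
i=32 'c': node 2→6  → match P1@[30:32]
i=33 'c': node 6→0 (via fail)
i=34 'b': node 0→1
i=35 'd': node 1→2
i=36 'b': node 2→3
i=37 'a': node 3→4
i=38 'c': node 4→5  → match P0@[34:38],P2@[36:38]
i=39 'b': node 5→1 (via fail)
i=40 'a': node 1→7
i=41 'c': node 7→8  → match P2@[39:41]
i=42 'b': node 8→1 (via fail)
i=43 'd': node 1→2
i=44 'b': node 2→3
i=45 'd': node 3→2 (via fail)
i=46 'b': node 2→3
i=47 'a': node 3→4
i=48 'c': node 4→5  → match P0@[44:48],P2@[46:48]
i=49 'c': node 5→0 (via fail)
i=50 'b': node 0→1
i=51 'd': node 1→2
i=52 'c': node 2→6  → match P1@[50:52]
i=53 'd': node 6→0 (via fail)
i=54 'c': node 0→0
i=55 'b': node 0→1
i=56 'd': node 1→2
i=57 'b': node 2→3
i=58 'a': node 3→4
i=59 'c': node 4→5  → match P0@[55:59],P2@[57:59]
i=60 'a': node 5→0 (via fail)
i=61 'c': node 0→0
i=62 'c': node 0→0
i=63 'c': node 0→0
i=64 'b': node 0→1
i=65 'd': node 1→2
i=66 'b': node 2→3
i=67 'a': node 3→4
i=68 'c': node 4→5  → match P0@[64:68],P2@[66:68]
i=69 'b': node 5→1 (via fail)

Result: [[7,0],[7,2],[10,2],[21,0],[21,2],[26,1],[29,1],[32,1],[38,0],[38,2],[41,2],[48,0],[48,2],[52,1],[59,0],[59,2],[68,0],[68,2]]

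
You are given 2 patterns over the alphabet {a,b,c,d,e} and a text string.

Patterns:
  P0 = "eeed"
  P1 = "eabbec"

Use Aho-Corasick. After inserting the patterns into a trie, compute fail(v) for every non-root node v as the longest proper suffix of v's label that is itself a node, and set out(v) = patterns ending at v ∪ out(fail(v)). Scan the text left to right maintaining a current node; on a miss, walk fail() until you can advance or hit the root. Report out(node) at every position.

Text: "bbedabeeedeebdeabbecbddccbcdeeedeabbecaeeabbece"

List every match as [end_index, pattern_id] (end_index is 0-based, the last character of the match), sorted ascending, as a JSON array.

Build automaton:
Trie (insert patterns):
  n0 'ε': e→1
  n1 'e': a→5 e→2
  n2 'ee': e→3
  n3 'eee': d→4
  n4 'eeed': ·  ←P0
  n5 'ea': b→6
  n6 'eab': b→7
  n7 'eabb': e→8
  n8 'eabbe': c→9
  n9 'eabbec': ·  ←P1

Failure links (BFS by depth):
  fail(1) 'e': from fail(0)=0 chase 'e': 0 ⇒ 0;  out=∅∪out(0)=∅
  fail(2) 'ee': from fail(1)=0 chase 'e': 0 ⇒ 1;  out=∅∪out(1)=∅
  fail(5) 'ea': from fail(1)=0 chase 'a': 0 ⇒ 0;  out=∅∪out(0)=∅
  fail(3) 'eee': from fail(2)=1 chase 'e': 1 ⇒ 2;  out=∅∪out(2)=∅
  fail(6) 'eab': from fail(5)=0 chase 'b': 0 ⇒ 0;  out=∅∪out(0)=∅
  fail(4) 'eeed': from fail(3)=2 chase 'd': 2→1→0 ⇒ 0;  out={0}∪out(0)={0}
  fail(7) 'eabb': from fail(6)=0 chase 'b': 0 ⇒ 0;  out=∅∪out(0)=∅
  fail(8) 'eabbe': from fail(7)=0 chase 'e': 0 ⇒ 1;  out=∅∪out(1)=∅
  fail(9) 'eabbec': from fail(8)=1 chase 'c': 1→0 ⇒ 0;  out={1}∪out(0)={1}

Scan:
pos 0 'b': at 0
pos 1 'b': at 0
pos 2 'e': at 1
pos 3 'd': at 0 (fail-walked)
pos 4 'a': at 0
pos 5 'b': at 0
pos 6 'e': at 1
pos 7 'e': at 2
pos 8 'e': at 3
pos 9 'd': at 4  → match P0@[6:9]
pos 10 'e': at 1 (fail-walked)
pos 11 'e': at 2
pos 12 'b': at 0 (fail-walked)
pos 13 'd': at 0
pos 14 'e': at 1
pos 15 'a': at 5
pos 16 'b': at 6
pos 17 'b': at 7
pos 18 'e': at 8
pos 19 'c': at 9  → match P1@[14:19]
pos 20 'b': at 0 (fail-walked)
pos 21 'd': at 0
pos 22 'd': at 0
pos 23 'c': at 0
pos 24 'c': at 0
pos 25 'b': at 0
pos 26 'c': at 0
pos 27 'd': at 0
pos 28 'e': at 1
pos 29 'e': at 2
pos 30 'e': at 3
pos 31 'd': at 4  → match P0@[28:31]
pos 32 'e': at 1 (fail-walked)
pos 33 'a': at 5
pos 34 'b': at 6
pos 35 'b': at 7
pos 36 'e': at 8
pos 37 'c': at 9  → match P1@[32:37]
pos 38 'a': at 0 (fail-walked)
pos 39 'e': at 1
pos 40 'e': at 2
pos 41 'a': at 5 (fail-walked)
pos 42 'b': at 6
pos 43 'b': at 7
pos 44 'e': at 8
pos 45 'c': at 9  → match P1@[40:45]
pos 46 'e': at 1 (fail-walked)

Result: [[9,0],[19,1],[31,0],[37,1],[45,1]]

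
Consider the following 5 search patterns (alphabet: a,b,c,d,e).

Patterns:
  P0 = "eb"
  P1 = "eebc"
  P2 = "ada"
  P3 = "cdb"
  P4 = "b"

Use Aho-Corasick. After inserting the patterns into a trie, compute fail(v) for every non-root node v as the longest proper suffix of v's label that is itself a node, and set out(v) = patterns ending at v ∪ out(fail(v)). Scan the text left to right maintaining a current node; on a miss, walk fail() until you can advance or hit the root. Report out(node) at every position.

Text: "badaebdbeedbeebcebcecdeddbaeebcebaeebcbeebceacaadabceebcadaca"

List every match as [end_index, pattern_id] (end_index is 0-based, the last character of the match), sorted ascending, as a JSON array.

Build automaton:
Trie nodes:
  0='ε' goto a→6 b→12 c→9 e→1
  1='e' goto b→2 e→3
  2='eb' goto ·  [P0 ends]
  3='ee' goto b→4
  4='eeb' goto c→5
  5='eebc' goto ·  [P1 ends]
  6='a' goto d→7
  7='ad' goto a→8
  8='ada' goto ·  [P2 ends]
  9='c' goto d→10
  10='cd' goto b→11
  11='cdb' goto ·  [P3 ends]
  12='b' goto ·  [P4 ends]

BFS fail/out derivation:
  fail(1) 'e': from fail(0)=0 chase 'e': 0 ⇒ 0;  out=∅∪out(0)=∅
  fail(6) 'a': from fail(0)=0 chase 'a': 0 ⇒ 0;  out=∅∪out(0)=∅
  fail(9) 'c': from fail(0)=0 chase 'c': 0 ⇒ 0;  out=∅∪out(0)=∅
  fail(12) 'b': from fail(0)=0 chase 'b': 0 ⇒ 0;  out={4}∪out(0)={4}
  fail(2) 'eb': from fail(1)=0 chase 'b': 0 ⇒ 12;  out={0}∪out(12)={0,4}
  fail(3) 'ee': from fail(1)=0 chase 'e': 0 ⇒ 1;  out=∅∪out(1)=∅
  fail(7) 'ad': from fail(6)=0 chase 'd': 0 ⇒ 0;  out=∅∪out(0)=∅
  fail(10) 'cd': from fail(9)=0 chase 'd': 0 ⇒ 0;  out=∅∪out(0)=∅
  fail(4) 'eeb': from fail(3)=1 chase 'b': 1 ⇒ 2;  out=∅∪out(2)={0,4}
  fail(8) 'ada': from fail(7)=0 chase 'a': 0 ⇒ 6;  out={2}∪out(6)={2}
  fail(11) 'cdb': from fail(10)=0 chase 'b': 0 ⇒ 12;  out={3}∪out(12)={3,4}
  fail(5) 'eebc': from fail(4)=2 chase 'c': 2→12→0 ⇒ 9;  out={1}∪out(9)={1}

Text stream:
pos 0 'b': at 12  ** P4@[0:0]
pos 1 'a': at 6 (fail-walked)
pos 2 'd': at 7
pos 3 'a': at 8  ** P2@[1:3]
pos 4 'e': at 1 (fail-walked)
pos 5 'b': at 2  ** P0@[4:5],P4@[5:5]
pos 6 'd': at 0 (fail-walked)
pos 7 'b': at 12  ** P4@[7:7]
pos 8 'e': at 1 (fail-walked)
pos 9 'e': at 3
pos 10 'd': at 0 (fail-walked)
pos 11 'b': at 12  ** P4@[11:11]
pos 12 'e': at 1 (fail-walked)
pos 13 'e': at 3
pos 14 'b': at 4  ** P0@[13:14],P4@[14:14]
pos 15 'c': at 5  ** P1@[12:15]
pos 16 'e': at 1 (fail-walked)
pos 17 'b': at 2  ** P0@[16:17],P4@[17:17]
pos 18 'c': at 9 (fail-walked)
pos 19 'e': at 1 (fail-walked)
pos 20 'c': at 9 (fail-walked)
pos 21 'd': at 10
pos 22 'e': at 1 (fail-walked)
pos 23 'd': at 0 (fail-walked)
pos 24 'd': at 0
pos 25 'b': at 12  ** P4@[25:25]
pos 26 'a': at 6 (fail-walked)
pos 27 'e': at 1 (fail-walked)
pos 28 'e': at 3
pos 29 'b': at 4  ** P0@[28:29],P4@[29:29]
pos 30 'c': at 5  ** P1@[27:30]
pos 31 'e': at 1 (fail-walked)
pos 32 'b': at 2  ** P0@[31:32],P4@[32:32]
pos 33 'a': at 6 (fail-walked)
pos 34 'e': at 1 (fail-walked)
pos 35 'e': at 3
pos 36 'b': at 4  ** P0@[35:36],P4@[36:36]
pos 37 'c': at 5  ** P1@[34:37]
pos 38 'b': at 12 (fail-walked)  ** P4@[38:38]
pos 39 'e': at 1 (fail-walked)
pos 40 'e': at 3
pos 41 'b': at 4  ** P0@[40:41],P4@[41:41]
pos 42 'c': at 5  ** P1@[39:42]
pos 43 'e': at 1 (fail-walked)
pos 44 'a': at 6 (fail-walked)
pos 45 'c': at 9 (fail-walked)
pos 46 'a': at 6 (fail-walked)
pos 47 'a': at 6 (fail-walked)
pos 48 'd': at 7
pos 49 'a': at 8  ** P2@[47:49]
pos 50 'b': at 12 (fail-walked)  ** P4@[50:50]
pos 51 'c': at 9 (fail-walked)
pos 52 'e': at 1 (fail-walked)
pos 53 'e': at 3
pos 54 'b': at 4  ** P0@[53:54],P4@[54:54]
pos 55 'c': at 5  ** P1@[52:55]
pos 56 'a': at 6 (fail-walked)
pos 57 'd': at 7
pos 58 'a': at 8  ** P2@[56:58]
pos 59 'c': at 9 (fail-walked)
pos 60 'a': at 6 (fail-walked)

Result: [[0,4],[3,2],[5,0],[5,4],[7,4],[11,4],[14,0],[14,4],[15,1],[17,0],[17,4],[25,4],[29,0],[29,4],[30,1],[32,0],[32,4],[36,0],[36,4],[37,1],[38,4],[41,0],[41,4],[42,1],[49,2],[50,4],[54,0],[54,4],[55,1],[58,2]]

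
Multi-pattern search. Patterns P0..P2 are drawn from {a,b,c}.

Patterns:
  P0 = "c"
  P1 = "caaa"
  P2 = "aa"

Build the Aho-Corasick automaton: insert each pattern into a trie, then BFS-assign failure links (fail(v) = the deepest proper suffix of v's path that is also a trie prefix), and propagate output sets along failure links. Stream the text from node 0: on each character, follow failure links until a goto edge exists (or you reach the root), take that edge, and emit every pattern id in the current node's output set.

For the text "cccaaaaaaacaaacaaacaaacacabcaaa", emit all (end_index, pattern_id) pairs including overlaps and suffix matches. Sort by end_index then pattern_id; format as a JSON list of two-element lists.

Construct AC machine:
Trie (insert patterns):
  n0 'ε': a→5 c→1
  n1 'c': a→2  ←P0
  n2 'ca': a→3
  n3 'caa': a→4
  n4 'caaa': ·  ←P1
  n5 'a': a→6
  n6 'aa': ·  ←P2

BFS fail/out derivation:
  n1('c'): parent n0 fail=0; on 'c' 0 → fail=0;  out {0}∪∅={0}
  n5('a'): parent n0 fail=0; on 'a' 0 → fail=0;  out ∅∪∅=∅
  n2('ca'): parent n1 fail=0; on 'a' 0 → fail=5;  out ∅∪∅=∅
  n6('aa'): parent n5 fail=0; on 'a' 0 → fail=5;  out {2}∪∅={2}
  n3('caa'): parent n2 fail=5; on 'a' 5 → fail=6;  out ∅∪{2}={2}
  n4('caaa'): parent n3 fail=6; on 'a' 6→5 → fail=6;  out {1}∪{2}={1,2}

Scan:
[0] read 'c'  n0⇒n1  emit P0@[0:0]
[1] read 'c'  n1⇒n1 (fail-walked)  emit P0@[1:1]
[2] read 'c'  n1⇒n1 (fail-walked)  emit P0@[2:2]
[3] read 'a'  n1⇒n2
[4] read 'a'  n2⇒n3  emit P2@[3:4]
[5] read 'a'  n3⇒n4  emit P1@[2:5],P2@[4:5]
[6] read 'a'  n4⇒n6 (fail-walked)  emit P2@[5:6]
[7] read 'a'  n6⇒n6 (fail-walked)  emit P2@[6:7]
[8] read 'a'  n6⇒n6 (fail-walked)  emit P2@[7:8]
[9] read 'a'  n6⇒n6 (fail-walked)  emit P2@[8:9]
[10] read 'c'  n6⇒n1 (fail-walked)  emit P0@[10:10]
[11] read 'a'  n1⇒n2
[12] read 'a'  n2⇒n3  emit P2@[11:12]
[13] read 'a'  n3⇒n4  emit P1@[10:13],P2@[12:13]
[14] read 'c'  n4⇒n1 (fail-walked)  emit P0@[14:14]
[15] read 'a'  n1⇒n2
[16] read 'a'  n2⇒n3  emit P2@[15:16]
[17] read 'a'  n3⇒n4  emit P1@[14:17],P2@[16:17]
[18] read 'c'  n4⇒n1 (fail-walked)  emit P0@[18:18]
[19] read 'a'  n1⇒n2
[20] read 'a'  n2⇒n3  emit P2@[19:20]
[21] read 'a'  n3⇒n4  emit P1@[18:21],P2@[20:21]
[22] read 'c'  n4⇒n1 (fail-walked)  emit P0@[22:22]
[23] read 'a'  n1⇒n2
[24] read 'c'  n2⇒n1 (fail-walked)  emit P0@[24:24]
[25] read 'a'  n1⇒n2
[26] read 'b'  n2⇒n0 (fail-walked)
[27] read 'c'  n0⇒n1  emit P0@[27:27]
[28] read 'a'  n1⇒n2
[29] read 'a'  n2⇒n3  emit P2@[28:29]
[30] read 'a'  n3⇒n4  emit P1@[27:30],P2@[29:30]

Matches: [[0,0],[1,0],[2,0],[4,2],[5,1],[5,2],[6,2],[7,2],[8,2],[9,2],[10,0],[12,2],[13,1],[13,2],[14,0],[16,2],[17,1],[17,2],[18,0],[20,2],[21,1],[21,2],[22,0],[24,0],[27,0],[29,2],[30,1],[30,2]]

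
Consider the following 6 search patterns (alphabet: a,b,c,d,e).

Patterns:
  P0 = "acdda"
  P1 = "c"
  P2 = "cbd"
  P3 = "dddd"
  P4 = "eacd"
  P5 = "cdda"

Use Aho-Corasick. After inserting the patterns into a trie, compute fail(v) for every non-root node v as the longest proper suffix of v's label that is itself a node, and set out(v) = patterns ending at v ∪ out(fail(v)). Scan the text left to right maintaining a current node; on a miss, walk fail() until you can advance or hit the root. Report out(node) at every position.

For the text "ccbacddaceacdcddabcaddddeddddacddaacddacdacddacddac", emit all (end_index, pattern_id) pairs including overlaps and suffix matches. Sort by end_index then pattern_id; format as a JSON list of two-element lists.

Build automaton:
Trie nodes:
  n0 'ε': a→1 c→6 d→9 e→13
  n1 'a': c→2
  n2 'ac': d→3
  n3 'acd': d→4
  n4 'acdd': a→5
  n5 'acdda': ·  ←P0
  n6 'c': b→7 d→17  ←P1
  n7 'cb': d→8
  n8 'cbd': ·  ←P2
  n9 'd': d→10
  n10 'dd': d→11
  n11 'ddd': d→12
  n12 'dddd': ·  ←P3
  n13 'e': a→14
  n14 'ea': c→15
  n15 'eac': d→16
  n16 'eacd': ·  ←P4
  n17 'cd': d→18
  n18 'cdd': a→19
  n19 'cdda': ·  ←P5

Failure links (BFS by depth):
  fail(1) 'a': from fail(0)=0 chase 'a': 0 ⇒ 0;  out=∅∪out(0)=∅
  fail(6) 'c': from fail(0)=0 chase 'c': 0 ⇒ 0;  out={1}∪out(0)={1}
  fail(9) 'd': from fail(0)=0 chase 'd': 0 ⇒ 0;  out=∅∪out(0)=∅
  fail(13) 'e': from fail(0)=0 chase 'e': 0 ⇒ 0;  out=∅∪out(0)=∅
  fail(2) 'ac': from fail(1)=0 chase 'c': 0 ⇒ 6;  out=∅∪out(6)={1}
  fail(7) 'cb': from fail(6)=0 chase 'b': 0 ⇒ 0;  out=∅∪out(0)=∅
  fail(10) 'dd': from fail(9)=0 chase 'd': 0 ⇒ 9;  out=∅∪out(9)=∅
  fail(14) 'ea': from fail(13)=0 chase 'a': 0 ⇒ 1;  out=∅∪out(1)=∅
  fail(17) 'cd': from fail(6)=0 chase 'd': 0 ⇒ 9;  out=∅∪out(9)=∅
  fail(3) 'acd': from fail(2)=6 chase 'd': 6 ⇒ 17;  out=∅∪out(17)=∅
  fail(8) 'cbd': from fail(7)=0 chase 'd': 0 ⇒ 9;  out={2}∪out(9)={2}
  fail(11) 'ddd': from fail(10)=9 chase 'd': 9 ⇒ 10;  out=∅∪out(10)=∅
  fail(15) 'eac': from fail(14)=1 chase 'c': 1 ⇒ 2;  out=∅∪out(2)={1}
  fail(18) 'cdd': from fail(17)=9 chase 'd': 9 ⇒ 10;  out=∅∪out(10)=∅
  fail(4) 'acdd': from fail(3)=17 chase 'd': 17 ⇒ 18;  out=∅∪out(18)=∅
  fail(12) 'dddd': from fail(11)=10 chase 'd': 10 ⇒ 11;  out={3}∪out(11)={3}
  fail(16) 'eacd': from fail(15)=2 chase 'd': 2 ⇒ 3;  out={4}∪out(3)={4}
  fail(19) 'cdda': from fail(18)=10 chase 'a': 10→9→0 ⇒ 1;  out={5}∪out(1)={5}
  fail(5) 'acdda': from fail(4)=18 chase 'a': 18 ⇒ 19;  out={0}∪out(19)={0,5}

Run:
pos 0 'c': at 6  emit P1@[0:0]
pos 1 'c': at 6 ·f  emit P1@[1:1]
pos 2 'b': at 7
pos 3 'a': at 1 ·f
pos 4 'c': at 2  emit P1@[4:4]
pos 5 'd': at 3
pos 6 'd': at 4
pos 7 'a': at 5  emit P0@[3:7],P5@[4:7]
pos 8 'c': at 2 ·f  emit P1@[8:8]
pos 9 'e': at 13 ·f
pos 10 'a': at 14
pos 11 'c': at 15  emit P1@[11:11]
pos 12 'd': at 16  emit P4@[9:12]
pos 13 'c': at 6 ·f  emit P1@[13:13]
pos 14 'd': at 17
pos 15 'd': at 18
pos 16 'a': at 19  emit P5@[13:16]
pos 17 'b': at 0 ·f
pos 18 'c': at 6  emit P1@[18:18]
pos 19 'a': at 1 ·f
pos 20 'd': at 9 ·f
pos 21 'd': at 10
pos 22 'd': at 11
pos 23 'd': at 12  emit P3@[20:23]
pos 24 'e': at 13 ·f
pos 25 'd': at 9 ·f
pos 26 'd': at 10
pos 27 'd': at 11
pos 28 'd': at 12  emit P3@[25:28]
pos 29 'a': at 1 ·f
pos 30 'c': at 2  emit P1@[30:30]
pos 31 'd': at 3
pos 32 'd': at 4
pos 33 'a': at 5  emit P0@[29:33],P5@[30:33]
pos 34 'a': at 1 ·f
pos 35 'c': at 2  emit P1@[35:35]
pos 36 'd': at 3
pos 37 'd': at 4
pos 38 'a': at 5  emit P0@[34:38],P5@[35:38]
pos 39 'c': at 2 ·f  emit P1@[39:39]
pos 40 'd': at 3
pos 41 'a': at 1 ·f
pos 42 'c': at 2  emit P1@[42:42]
pos 43 'd': at 3
pos 44 'd': at 4
pos 45 'a': at 5  emit P0@[41:45],P5@[42:45]
pos 46 'c': at 2 ·f  emit P1@[46:46]
pos 47 'd': at 3
pos 48 'd': at 4
pos 49 'a': at 5  emit P0@[45:49],P5@[46:49]
pos 50 'c': at 2 ·f  emit P1@[50:50]

Result: [[0,1],[1,1],[4,1],[7,0],[7,5],[8,1],[11,1],[12,4],[13,1],[16,5],[18,1],[23,3],[28,3],[30,1],[33,0],[33,5],[35,1],[38,0],[38,5],[39,1],[42,1],[45,0],[45,5],[46,1],[49,0],[49,5],[50,1]]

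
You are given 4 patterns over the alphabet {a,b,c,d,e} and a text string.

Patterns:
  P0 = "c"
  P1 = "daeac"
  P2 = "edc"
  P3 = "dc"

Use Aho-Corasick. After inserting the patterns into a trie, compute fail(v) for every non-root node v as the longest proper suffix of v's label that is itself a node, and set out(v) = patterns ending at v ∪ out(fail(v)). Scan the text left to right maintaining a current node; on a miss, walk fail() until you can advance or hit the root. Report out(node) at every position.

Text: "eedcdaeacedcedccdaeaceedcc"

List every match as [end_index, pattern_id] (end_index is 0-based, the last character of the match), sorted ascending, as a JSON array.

Build:
Trie nodes:
  n0 'ε': c→1 d→2 e→7
  n1 'c': ·  ←P0
  n2 'd': a→3 c→10
  n3 'da': e→4
  n4 'dae': a→5
  n5 'daea': c→6
  n6 'daeac': ·  ←P1
  n7 'e': d→8
  n8 'ed': c→9
  n9 'edc': ·  ←P2
  n10 'dc': ·  ←P3

BFS fail/out derivation:
  fail(1) 'c': from fail(0)=0 chase 'c': 0 ⇒ 0;  out={0}∪out(0)={0}
  fail(2) 'd': from fail(0)=0 chase 'd': 0 ⇒ 0;  out=∅∪out(0)=∅
  fail(7) 'e': from fail(0)=0 chase 'e': 0 ⇒ 0;  out=∅∪out(0)=∅
  fail(3) 'da': from fail(2)=0 chase 'a': 0 ⇒ 0;  out=∅∪out(0)=∅
  fail(8) 'ed': from fail(7)=0 chase 'd': 0 ⇒ 2;  out=∅∪out(2)=∅
  fail(10) 'dc': from fail(2)=0 chase 'c': 0 ⇒ 1;  out={3}∪out(1)={0,3}
  fail(4) 'dae': from fail(3)=0 chase 'e': 0 ⇒ 7;  out=∅∪out(7)=∅
  fail(9) 'edc': from fail(8)=2 chase 'c': 2 ⇒ 10;  out={2}∪out(10)={0,2,3}
  fail(5) 'daea': from fail(4)=7 chase 'a': 7→0 ⇒ 0;  out=∅∪out(0)=∅
  fail(6) 'daeac': from fail(5)=0 chase 'c': 0 ⇒ 1;  out={1}∪out(1)={0,1}

Run:
i=0 'e': node 0→7
i=1 'e': node 7→7 ·f
i=2 'd': node 7→8
i=3 'c': node 8→9  ** P0@[3:3],P2@[1:3],P3@[2:3]
i=4 'd': node 9→2 ·f
i=5 'a': node 2→3
i=6 'e': node 3→4
i=7 'a': node 4→5
i=8 'c': node 5→6  ** P0@[8:8],P1@[4:8]
i=9 'e': node 6→7 ·f
i=10 'd': node 7→8
i=11 'c': node 8→9  ** P0@[11:11],P2@[9:11],P3@[10:11]
i=12 'e': node 9→7 ·f
i=13 'd': node 7→8
i=14 'c': node 8→9  ** P0@[14:14],P2@[12:14],P3@[13:14]
i=15 'c': node 9→1 ·f  ** P0@[15:15]
i=16 'd': node 1→2 ·f
i=17 'a': node 2→3
i=18 'e': node 3→4
i=19 'a': node 4→5
i=20 'c': node 5→6  ** P0@[20:20],P1@[16:20]
i=21 'e': node 6→7 ·f
i=22 'e': node 7→7 ·f
i=23 'd': node 7→8
i=24 'c': node 8→9  ** P0@[24:24],P2@[22:24],P3@[23:24]
i=25 'c': node 9→1 ·f  ** P0@[25:25]

All matches (sorted): [[3,0],[3,2],[3,3],[8,0],[8,1],[11,0],[11,2],[11,3],[14,0],[14,2],[14,3],[15,0],[20,0],[20,1],[24,0],[24,2],[24,3],[25,0]]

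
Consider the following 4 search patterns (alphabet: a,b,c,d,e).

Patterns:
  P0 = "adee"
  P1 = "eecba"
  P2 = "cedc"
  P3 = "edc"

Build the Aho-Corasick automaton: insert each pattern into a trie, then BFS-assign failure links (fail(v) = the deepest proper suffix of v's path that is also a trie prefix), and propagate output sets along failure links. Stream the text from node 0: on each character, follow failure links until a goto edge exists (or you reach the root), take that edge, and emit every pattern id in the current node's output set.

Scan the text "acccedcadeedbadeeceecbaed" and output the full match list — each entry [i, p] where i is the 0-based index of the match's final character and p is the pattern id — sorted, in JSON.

Construct AC machine:
Trie nodes:
  0='ε' goto a→1 c→10 e→5
  1='a' goto d→2
  2='ad' goto e→3
  3='ade' goto e→4
  4='adee' goto ·  ←P0
  5='e' goto d→14 e→6
  6='ee' goto c→7
  7='eec' goto b→8
  8='eecb' goto a→9
  9='eecba' goto ·  ←P1
  10='c' goto e→11
  11='ce' goto d→12
  12='ced' goto c→13
  13='cedc' goto ·  ←P2
  14='ed' goto c→15
  15='edc' goto ·  ←P3

Failure links (BFS by depth):
  n1('a'): parent n0 fail=0; on 'a' 0 → fail=0;  out ∅∪∅=∅
  n5('e'): parent n0 fail=0; on 'e' 0 → fail=0;  out ∅∪∅=∅
  n10('c'): parent n0 fail=0; on 'c' 0 → fail=0;  out ∅∪∅=∅
  n2('ad'): parent n1 fail=0; on 'd' 0 → fail=0;  out ∅∪∅=∅
  n6('ee'): parent n5 fail=0; on 'e' 0 → fail=5;  out ∅∪∅=∅
  n11('ce'): parent n10 fail=0; on 'e' 0 → fail=5;  out ∅∪∅=∅
  n14('ed'): parent n5 fail=0; on 'd' 0 → fail=0;  out ∅∪∅=∅
  n3('ade'): parent n2 fail=0; on 'e' 0 → fail=5;  out ∅∪∅=∅
  n7('eec'): parent n6 fail=5; on 'c' 5→0 → fail=10;  out ∅∪∅=∅
  n12('ced'): parent n11 fail=5; on 'd' 5 → fail=14;  out ∅∪∅=∅
  n15('edc'): parent n14 fail=0; on 'c' 0 → fail=10;  out {3}∪∅={3}
  n4('adee'): parent n3 fail=5; on 'e' 5 → fail=6;  out {0}∪∅={0}
  n8('eecb'): parent n7 fail=10; on 'b' 10→0 → fail=0;  out ∅∪∅=∅
  n13('cedc'): parent n12 fail=14; on 'c' 14 → fail=15;  out {2}∪{3}={2,3}
  n9('eecba'): parent n8 fail=0; on 'a' 0 → fail=1;  out {1}∪∅={1}

Scan:
pos 0 'a': at 1
pos 1 'c': at 10 (fail-walked)
pos 2 'c': at 10 (fail-walked)
pos 3 'c': at 10 (fail-walked)
pos 4 'e': at 11
pos 5 'd': at 12
pos 6 'c': at 13  ** P2@[3:6],P3@[4:6]
pos 7 'a': at 1 (fail-walked)
pos 8 'd': at 2
pos 9 'e': at 3
pos 10 'e': at 4  ** P0@[7:10]
pos 11 'd': at 14 (fail-walked)
pos 12 'b': at 0 (fail-walked)
pos 13 'a': at 1
pos 14 'd': at 2
pos 15 'e': at 3
pos 16 'e': at 4  ** P0@[13:16]
pos 17 'c': at 7 (fail-walked)
pos 18 'e': at 11 (fail-walked)
pos 19 'e': at 6 (fail-walked)
pos 20 'c': at 7
pos 21 'b': at 8
pos 22 'a': at 9  ** P1@[18:22]
pos 23 'e': at 5 (fail-walked)
pos 24 'd': at 14

Result: [[6,2],[6,3],[10,0],[16,0],[22,1]]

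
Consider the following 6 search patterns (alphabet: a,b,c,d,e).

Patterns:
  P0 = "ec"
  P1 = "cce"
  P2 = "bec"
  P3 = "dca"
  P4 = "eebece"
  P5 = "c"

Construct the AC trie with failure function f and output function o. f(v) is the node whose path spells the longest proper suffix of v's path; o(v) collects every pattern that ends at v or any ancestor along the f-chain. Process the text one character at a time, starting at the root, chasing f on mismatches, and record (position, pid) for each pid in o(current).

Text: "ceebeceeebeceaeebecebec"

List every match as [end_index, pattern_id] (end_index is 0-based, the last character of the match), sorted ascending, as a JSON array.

Build automaton:
Trie (insert patterns):
  0='ε' goto b→6 c→3 d→9 e→1
  1='e' goto c→2 e→12
  2='ec' goto ·  [P0 ends]
  3='c' goto c→4  [P5 ends]
  4='cc' goto e→5
  5='cce' goto ·  [P1 ends]
  6='b' goto e→7
  7='be' goto c→8
  8='bec' goto ·  [P2 ends]
  9='d' goto c→10
  10='dc' goto a→11
  11='dca' goto ·  [P3 ends]
  12='ee' goto b→13
  13='eeb' goto e→14
  14='eebe' goto c→15
  15='eebec' goto e→16
  16='eebece' goto ·  [P4 ends]

Failure links (BFS by depth):
  n1('e'): parent n0 fail=0; on 'e' 0 → fail=0;  out ∅∪∅=∅
  n3('c'): parent n0 fail=0; on 'c' 0 → fail=0;  out {5}∪∅={5}
  n6('b'): parent n0 fail=0; on 'b' 0 → fail=0;  out ∅∪∅=∅
  n9('d'): parent n0 fail=0; on 'd' 0 → fail=0;  out ∅∪∅=∅
  n2('ec'): parent n1 fail=0; on 'c' 0 → fail=3;  out {0}∪{5}={0,5}
  n4('cc'): parent n3 fail=0; on 'c' 0 → fail=3;  out ∅∪{5}={5}
  n7('be'): parent n6 fail=0; on 'e' 0 → fail=1;  out ∅∪∅=∅
  n10('dc'): parent n9 fail=0; on 'c' 0 → fail=3;  out ∅∪{5}={5}
  n12('ee'): parent n1 fail=0; on 'e' 0 → fail=1;  out ∅∪∅=∅
  n5('cce'): parent n4 fail=3; on 'e' 3→0 → fail=1;  out {1}∪∅={1}
  n8('bec'): parent n7 fail=1; on 'c' 1 → fail=2;  out {2}∪{0,5}={0,2,5}
  n11('dca'): parent n10 fail=3; on 'a' 3→0 → fail=0;  out {3}∪∅={3}
  n13('eeb'): parent n12 fail=1; on 'b' 1→0 → fail=6;  out ∅∪∅=∅
  n14('eebe'): parent n13 fail=6; on 'e' 6 → fail=7;  out ∅∪∅=∅
  n15('eebec'): parent n14 fail=7; on 'c' 7 → fail=8;  out ∅∪{0,2,5}={0,2,5}
  n16('eebece'): parent n15 fail=8; on 'e' 8→2→3→0 → fail=1;  out {4}∪∅={4}

Run:
pos 0 'c': at 3  → match P5@[0:0]
pos 1 'e': at 1 ·f
pos 2 'e': at 12
pos 3 'b': at 13
pos 4 'e': at 14
pos 5 'c': at 15  → match P0@[4:5],P2@[3:5],P5@[5:5]
pos 6 'e': at 16  → match P4@[1:6]
pos 7 'e': at 12 ·f
pos 8 'e': at 12 ·f
pos 9 'b': at 13
pos 10 'e': at 14
pos 11 'c': at 15  → match P0@[10:11],P2@[9:11],P5@[11:11]
pos 12 'e': at 16  → match P4@[7:12]
pos 13 'a': at 0 ·f
pos 14 'e': at 1
pos 15 'e': at 12
pos 16 'b': at 13
pos 17 'e': at 14
pos 18 'c': at 15  → match P0@[17:18],P2@[16:18],P5@[18:18]
pos 19 'e': at 16  → match P4@[14:19]
pos 20 'b': at 6 ·f
pos 21 'e': at 7
pos 22 'c': at 8  → match P0@[21:22],P2@[20:22],P5@[22:22]

Result: [[0,5],[5,0],[5,2],[5,5],[6,4],[11,0],[11,2],[11,5],[12,4],[18,0],[18,2],[18,5],[19,4],[22,0],[22,2],[22,5]]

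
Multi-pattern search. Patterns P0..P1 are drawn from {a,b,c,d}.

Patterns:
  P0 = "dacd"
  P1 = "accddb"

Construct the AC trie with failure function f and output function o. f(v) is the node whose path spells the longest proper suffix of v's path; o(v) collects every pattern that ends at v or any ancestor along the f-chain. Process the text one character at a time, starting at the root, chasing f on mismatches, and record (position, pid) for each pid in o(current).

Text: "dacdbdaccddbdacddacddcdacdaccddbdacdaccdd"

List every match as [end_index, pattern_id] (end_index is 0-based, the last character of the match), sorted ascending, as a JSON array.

Construct AC machine:
Trie (insert patterns):
  0='ε' goto a→5 d→1
  1='d' goto a→2
  2='da' goto c→3
  3='dac' goto d→4
  4='dacd' goto ·  ←P0
  5='a' goto c→6
  6='ac' goto c→7
  7='acc' goto d→8
  8='accd' goto d→9
  9='accdd' goto b→10
  10='accddb' goto ·  ←P1

Failure links (BFS by depth):
  fail(1) 'd': from fail(0)=0 chase 'd': 0 ⇒ 0;  out=∅∪out(0)=∅
  fail(5) 'a': from fail(0)=0 chase 'a': 0 ⇒ 0;  out=∅∪out(0)=∅
  fail(2) 'da': from fail(1)=0 chase 'a': 0 ⇒ 5;  out=∅∪out(5)=∅
  fail(6) 'ac': from fail(5)=0 chase 'c': 0 ⇒ 0;  out=∅∪out(0)=∅
  fail(3) 'dac': from fail(2)=5 chase 'c': 5 ⇒ 6;  out=∅∪out(6)=∅
  fail(7) 'acc': from fail(6)=0 chase 'c': 0 ⇒ 0;  out=∅∪out(0)=∅
  fail(4) 'dacd': from fail(3)=6 chase 'd': 6→0 ⇒ 1;  out={0}∪out(1)={0}
  fail(8) 'accd': from fail(7)=0 chase 'd': 0 ⇒ 1;  out=∅∪out(1)=∅
  fail(9) 'accdd': from fail(8)=1 chase 'd': 1→0 ⇒ 1;  out=∅∪out(1)=∅
  fail(10) 'accddb': from fail(9)=1 chase 'b': 1→0 ⇒ 0;  out={1}∪out(0)={1}

Text stream:
[0] read 'd'  n0⇒n1
[1] read 'a'  n1⇒n2
[2] read 'c'  n2⇒n3
[3] read 'd'  n3⇒n4  ** P0@[0:3]
[4] read 'b'  n4⇒n0 (via fail)
[5] read 'd'  n0⇒n1
[6] read 'a'  n1⇒n2
[7] read 'c'  n2⇒n3
[8] read 'c'  n3⇒n7 (via fail)
[9] read 'd'  n7⇒n8
[10] read 'd'  n8⇒n9
[11] read 'b'  n9⇒n10  ** P1@[6:11]
[12] read 'd'  n10⇒n1 (via fail)
[13] read 'a'  n1⇒n2
[14] read 'c'  n2⇒n3
[15] read 'd'  n3⇒n4  ** P0@[12:15]
[16] read 'd'  n4⇒n1 (via fail)
[17] read 'a'  n1⇒n2
[18] read 'c'  n2⇒n3
[19] read 'd'  n3⇒n4  ** P0@[16:19]
[20] read 'd'  n4⇒n1 (via fail)
[21] read 'c'  n1⇒n0 (via fail)
[22] read 'd'  n0⇒n1
[23] read 'a'  n1⇒n2
[24] read 'c'  n2⇒n3
[25] read 'd'  n3⇒n4  ** P0@[22:25]
[26] read 'a'  n4⇒n2 (via fail)
[27] read 'c'  n2⇒n3
[28] read 'c'  n3⇒n7 (via fail)
[29] read 'd'  n7⇒n8
[30] read 'd'  n8⇒n9
[31] read 'b'  n9⇒n10  ** P1@[26:31]
[32] read 'd'  n10⇒n1 (via fail)
[33] read 'a'  n1⇒n2
[34] read 'c'  n2⇒n3
[35] read 'd'  n3⇒n4  ** P0@[32:35]
[36] read 'a'  n4⇒n2 (via fail)
[37] read 'c'  n2⇒n3
[38] read 'c'  n3⇒n7 (via fail)
[39] read 'd'  n7⇒n8
[40] read 'd'  n8⇒n9

All matches (sorted): [[3,0],[11,1],[15,0],[19,0],[25,0],[31,1],[35,0]]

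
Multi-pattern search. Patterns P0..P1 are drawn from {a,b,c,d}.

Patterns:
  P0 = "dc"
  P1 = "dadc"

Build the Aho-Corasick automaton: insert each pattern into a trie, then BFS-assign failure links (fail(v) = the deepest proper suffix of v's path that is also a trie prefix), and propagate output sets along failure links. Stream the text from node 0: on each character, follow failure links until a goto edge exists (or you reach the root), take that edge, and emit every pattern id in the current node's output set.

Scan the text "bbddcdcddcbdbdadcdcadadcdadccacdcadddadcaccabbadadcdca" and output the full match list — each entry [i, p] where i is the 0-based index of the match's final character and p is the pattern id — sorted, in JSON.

Build automaton:
Trie (insert patterns):
  n0 'ε': d→1
  n1 'd': a→3 c→2
  n2 'dc': ·  ←P0
  n3 'da': d→4
  n4 'dad': c→5
  n5 'dadc': ·  ←P1

Failure links (BFS by depth):
  fail(1) 'd': from fail(0)=0 chase 'd': 0 ⇒ 0;  out=∅∪out(0)=∅
  fail(2) 'dc': from fail(1)=0 chase 'c': 0 ⇒ 0;  out={0}∪out(0)={0}
  fail(3) 'da': from fail(1)=0 chase 'a': 0 ⇒ 0;  out=∅∪out(0)=∅
  fail(4) 'dad': from fail(3)=0 chase 'd': 0 ⇒ 1;  out=∅∪out(1)=∅
  fail(5) 'dadc': from fail(4)=1 chase 'c': 1 ⇒ 2;  out={1}∪out(2)={0,1}

Scan:
i=0 'b': node 0→0
i=1 'b': node 0→0
i=2 'd': node 0→1
i=3 'd': node 1→1 (fail-walked)
i=4 'c': node 1→2  emit P0@[3:4]
i=5 'd': node 2→1 (fail-walked)
i=6 'c': node 1→2  emit P0@[5:6]
i=7 'd': node 2→1 (fail-walked)
i=8 'd': node 1→1 (fail-walked)
i=9 'c': node 1→2  emit P0@[8:9]
i=10 'b': node 2→0 (fail-walked)
i=11 'd': node 0→1
i=12 'b': node 1→0 (fail-walked)
i=13 'd': node 0→1
i=14 'a': node 1→3
i=15 'd': node 3→4
i=16 'c': node 4→5  emit P0@[15:16],P1@[13:16]
i=17 'd': node 5→1 (fail-walked)
i=18 'c': node 1→2  emit P0@[17:18]
i=19 'a': node 2→0 (fail-walked)
i=20 'd': node 0→1
i=21 'a': node 1→3
i=22 'd': node 3→4
i=23 'c': node 4→5  emit P0@[22:23],P1@[20:23]
i=24 'd': node 5→1 (fail-walked)
i=25 'a': node 1→3
i=26 'd': node 3→4
i=27 'c': node 4→5  emit P0@[26:27],P1@[24:27]
i=28 'c': node 5→0 (fail-walked)
i=29 'a': node 0→0
i=30 'c': node 0→0
i=31 'd': node 0→1
i=32 'c': node 1→2  emit P0@[31:32]
i=33 'a': node 2→0 (fail-walked)
i=34 'd': node 0→1
i=35 'd': node 1→1 (fail-walked)
i=36 'd': node 1→1 (fail-walked)
i=37 'a': node 1→3
i=38 'd': node 3→4
i=39 'c': node 4→5  emit P0@[38:39],P1@[36:39]
i=40 'a': node 5→0 (fail-walked)
i=41 'c': node 0→0
i=42 'c': node 0→0
i=43 'a': node 0→0
i=44 'b': node 0→0
i=45 'b': node 0→0
i=46 'a': node 0→0
i=47 'd': node 0→1
i=48 'a': node 1→3
i=49 'd': node 3→4
i=50 'c': node 4→5  emit P0@[49:50],P1@[47:50]
i=51 'd': node 5→1 (fail-walked)
i=52 'c': node 1→2  emit P0@[51:52]
i=53 'a': node 2→0 (fail-walked)

Result: [[4,0],[6,0],[9,0],[16,0],[16,1],[18,0],[23,0],[23,1],[27,0],[27,1],[32,0],[39,0],[39,1],[50,0],[50,1],[52,0]]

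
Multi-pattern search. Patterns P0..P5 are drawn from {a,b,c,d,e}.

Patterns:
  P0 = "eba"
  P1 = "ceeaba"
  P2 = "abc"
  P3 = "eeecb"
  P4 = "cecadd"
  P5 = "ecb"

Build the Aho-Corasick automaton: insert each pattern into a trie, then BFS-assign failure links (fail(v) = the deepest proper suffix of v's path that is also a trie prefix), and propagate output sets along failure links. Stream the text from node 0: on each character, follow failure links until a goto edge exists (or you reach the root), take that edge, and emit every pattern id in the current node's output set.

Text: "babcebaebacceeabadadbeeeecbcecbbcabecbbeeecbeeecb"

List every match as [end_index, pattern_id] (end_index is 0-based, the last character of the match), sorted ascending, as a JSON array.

Build automaton:
Trie nodes:
  n0 'ε': a→10 c→4 e→1
  n1 'e': b→2 c→21 e→13
  n2 'eb': a→3
  n3 'eba': ·  ←P0
  n4 'c': e→5
  n5 'ce': c→17 e→6
  n6 'cee': a→7
  n7 'ceea': b→8
  n8 'ceeab': a→9
  n9 'ceeaba': ·  ←P1
  n10 'a': b→11
  n11 'ab': c→12
  n12 'abc': ·  ←P2
  n13 'ee': e→14
  n14 'eee': c→15
  n15 'eeec': b→16
  n16 'eeecb': ·  ←P3
  n17 'cec': a→18
  n18 'ceca': d→19
  n19 'cecad': d→20
  n20 'cecadd': ·  ←P4
  n21 'ec': b→22
  n22 'ecb': ·  ←P5

Failure links (BFS by depth):
  fail(1) 'e': from fail(0)=0 chase 'e': 0 ⇒ 0;  out=∅∪out(0)=∅
  fail(4) 'c': from fail(0)=0 chase 'c': 0 ⇒ 0;  out=∅∪out(0)=∅
  fail(10) 'a': from fail(0)=0 chase 'a': 0 ⇒ 0;  out=∅∪out(0)=∅
  fail(2) 'eb': from fail(1)=0 chase 'b': 0 ⇒ 0;  out=∅∪out(0)=∅
  fail(5) 'ce': from fail(4)=0 chase 'e': 0 ⇒ 1;  out=∅∪out(1)=∅
  fail(11) 'ab': from fail(10)=0 chase 'b': 0 ⇒ 0;  out=∅∪out(0)=∅
  fail(13) 'ee': from fail(1)=0 chase 'e': 0 ⇒ 1;  out=∅∪out(1)=∅
  fail(21) 'ec': from fail(1)=0 chase 'c': 0 ⇒ 4;  out=∅∪out(4)=∅
  fail(3) 'eba': from fail(2)=0 chase 'a': 0 ⇒ 10;  out={0}∪out(10)={0}
  fail(6) 'cee': from fail(5)=1 chase 'e': 1 ⇒ 13;  out=∅∪out(13)=∅
  fail(12) 'abc': from fail(11)=0 chase 'c': 0 ⇒ 4;  out={2}∪out(4)={2}
  fail(14) 'eee': from fail(13)=1 chase 'e': 1 ⇒ 13;  out=∅∪out(13)=∅
  fail(17) 'cec': from fail(5)=1 chase 'c': 1 ⇒ 21;  out=∅∪out(21)=∅
  fail(22) 'ecb': from fail(21)=4 chase 'b': 4→0 ⇒ 0;  out={5}∪out(0)={5}
  fail(7) 'ceea': from fail(6)=13 chase 'a': 13→1→0 ⇒ 10;  out=∅∪out(10)=∅
  fail(15) 'eeec': from fail(14)=13 chase 'c': 13→1 ⇒ 21;  out=∅∪out(21)=∅
  fail(18) 'ceca': from fail(17)=21 chase 'a': 21→4→0 ⇒ 10;  out=∅∪out(10)=∅
  fail(8) 'ceeab': from fail(7)=10 chase 'b': 10 ⇒ 11;  out=∅∪out(11)=∅
  fail(16) 'eeecb': from fail(15)=21 chase 'b': 21 ⇒ 22;  out={3}∪out(22)={3,5}
  fail(19) 'cecad': from fail(18)=10 chase 'd': 10→0 ⇒ 0;  out=∅∪out(0)=∅
  fail(9) 'ceeaba': from fail(8)=11 chase 'a': 11→0 ⇒ 10;  out={1}∪out(10)={1}
  fail(20) 'cecadd': from fail(19)=0 chase 'd': 0 ⇒ 0;  out={4}∪out(0)={4}

Run:
pos 0 'b': at 0
pos 1 'a': at 10
pos 2 'b': at 11
pos 3 'c': at 12  emit P2@[1:3]
pos 4 'e': at 5 ·f
pos 5 'b': at 2 ·f
pos 6 'a': at 3  emit P0@[4:6]
pos 7 'e': at 1 ·f
pos 8 'b': at 2
pos 9 'a': at 3  emit P0@[7:9]
pos 10 'c': at 4 ·f
pos 11 'c': at 4 ·f
pos 12 'e': at 5
pos 13 'e': at 6
pos 14 'a': at 7
pos 15 'b': at 8
pos 16 'a': at 9  emit P1@[11:16]
pos 17 'd': at 0 ·f
pos 18 'a': at 10
pos 19 'd': at 0 ·f
pos 20 'b': at 0
pos 21 'e': at 1
pos 22 'e': at 13
pos 23 'e': at 14
pos 24 'e': at 14 ·f
pos 25 'c': at 15
pos 26 'b': at 16  emit P3@[22:26],P5@[24:26]
pos 27 'c': at 4 ·f
pos 28 'e': at 5
pos 29 'c': at 17
pos 30 'b': at 22 ·f  emit P5@[28:30]
pos 31 'b': at 0 ·f
pos 32 'c': at 4
pos 33 'a': at 10 ·f
pos 34 'b': at 11
pos 35 'e': at 1 ·f
pos 36 'c': at 21
pos 37 'b': at 22  emit P5@[35:37]
pos 38 'b': at 0 ·f
pos 39 'e': at 1
pos 40 'e': at 13
pos 41 'e': at 14
pos 42 'c': at 15
pos 43 'b': at 16  emit P3@[39:43],P5@[41:43]
pos 44 'e': at 1 ·f
pos 45 'e': at 13
pos 46 'e': at 14
pos 47 'c': at 15
pos 48 'b': at 16  emit P3@[44:48],P5@[46:48]

Matches: [[3,2],[6,0],[9,0],[16,1],[26,3],[26,5],[30,5],[37,5],[43,3],[43,5],[48,3],[48,5]]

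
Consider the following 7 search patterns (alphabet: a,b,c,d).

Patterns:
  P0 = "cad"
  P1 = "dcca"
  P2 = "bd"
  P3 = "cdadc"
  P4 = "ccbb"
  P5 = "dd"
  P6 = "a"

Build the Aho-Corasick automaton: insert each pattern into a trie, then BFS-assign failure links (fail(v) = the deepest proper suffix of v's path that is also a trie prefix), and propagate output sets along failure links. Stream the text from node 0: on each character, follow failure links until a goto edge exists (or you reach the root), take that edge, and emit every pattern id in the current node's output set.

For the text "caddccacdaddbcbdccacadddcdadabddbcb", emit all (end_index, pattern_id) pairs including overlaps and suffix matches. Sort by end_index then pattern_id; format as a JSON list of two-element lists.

Build automaton:
Trie nodes:
  n0 'ε': a→18 b→8 c→1 d→4
  n1 'c': a→2 c→14 d→10
  n2 'ca': d→3
  n3 'cad': ·  ←P0
  n4 'd': c→5 d→17
  n5 'dc': c→6
  n6 'dcc': a→7
  n7 'dcca': ·  ←P1
  n8 'b': d→9
  n9 'bd': ·  ←P2
  n10 'cd': a→11
  n11 'cda': d→12
  n12 'cdad': c→13
  n13 'cdadc': ·  ←P3
  n14 'cc': b→15
  n15 'ccb': b→16
  n16 'ccbb': ·  ←P4
  n17 'dd': ·  ←P5
  n18 'a': ·  ←P6

BFS fail/out derivation:
  fail(1) 'c': from fail(0)=0 chase 'c': 0 ⇒ 0;  out=∅∪out(0)=∅
  fail(4) 'd': from fail(0)=0 chase 'd': 0 ⇒ 0;  out=∅∪out(0)=∅
  fail(8) 'b': from fail(0)=0 chase 'b': 0 ⇒ 0;  out=∅∪out(0)=∅
  fail(18) 'a': from fail(0)=0 chase 'a': 0 ⇒ 0;  out={6}∪out(0)={6}
  fail(2) 'ca': from fail(1)=0 chase 'a': 0 ⇒ 18;  out=∅∪out(18)={6}
  fail(5) 'dc': from fail(4)=0 chase 'c': 0 ⇒ 1;  out=∅∪out(1)=∅
  fail(9) 'bd': from fail(8)=0 chase 'd': 0 ⇒ 4;  out={2}∪out(4)={2}
  fail(10) 'cd': from fail(1)=0 chase 'd': 0 ⇒ 4;  out=∅∪out(4)=∅
  fail(14) 'cc': from fail(1)=0 chase 'c': 0 ⇒ 1;  out=∅∪out(1)=∅
  fail(17) 'dd': from fail(4)=0 chase 'd': 0 ⇒ 4;  out={5}∪out(4)={5}
  fail(3) 'cad': from fail(2)=18 chase 'd': 18→0 ⇒ 4;  out={0}∪out(4)={0}
  fail(6) 'dcc': from fail(5)=1 chase 'c': 1 ⇒ 14;  out=∅∪out(14)=∅
  fail(11) 'cda': from fail(10)=4 chase 'a': 4→0 ⇒ 18;  out=∅∪out(18)={6}
  fail(15) 'ccb': from fail(14)=1 chase 'b': 1→0 ⇒ 8;  out=∅∪out(8)=∅
  fail(7) 'dcca': from fail(6)=14 chase 'a': 14→1 ⇒ 2;  out={1}∪out(2)={1,6}
  fail(12) 'cdad': from fail(11)=18 chase 'd': 18→0 ⇒ 4;  out=∅∪out(4)=∅
  fail(16) 'ccbb': from fail(15)=8 chase 'b': 8→0 ⇒ 8;  out={4}∪out(8)={4}
  fail(13) 'cdadc': from fail(12)=4 chase 'c': 4 ⇒ 5;  out={3}∪out(5)={3}

Text stream:
i=0 'c': node 0→1
i=1 'a': node 1→2  emit P6@[1:1]
i=2 'd': node 2→3  emit P0@[0:2]
i=3 'd': node 3→17 ·f  emit P5@[2:3]
i=4 'c': node 17→5 ·f
i=5 'c': node 5→6
i=6 'a': node 6→7  emit P1@[3:6],P6@[6:6]
i=7 'c': node 7→1 ·f
i=8 'd': node 1→10
i=9 'a': node 10→11  emit P6@[9:9]
i=10 'd': node 11→12
i=11 'd': node 12→17 ·f  emit P5@[10:11]
i=12 'b': node 17→8 ·f
i=13 'c': node 8→1 ·f
i=14 'b': node 1→8 ·f
i=15 'd': node 8→9  emit P2@[14:15]
i=16 'c': node 9→5 ·f
i=17 'c': node 5→6
i=18 'a': node 6→7  emit P1@[15:18],P6@[18:18]
i=19 'c': node 7→1 ·f
i=20 'a': node 1→2  emit P6@[20:20]
i=21 'd': node 2→3  emit P0@[19:21]
i=22 'd': node 3→17 ·f  emit P5@[21:22]
i=23 'd': node 17→17 ·f  emit P5@[22:23]
i=24 'c': node 17→5 ·f
i=25 'd': node 5→10 ·f
i=26 'a': node 10→11  emit P6@[26:26]
i=27 'd': node 11→12
i=28 'a': node 12→18 ·f  emit P6@[28:28]
i=29 'b': node 18→8 ·f
i=30 'd': node 8→9  emit P2@[29:30]
i=31 'd': node 9→17 ·f  emit P5@[30:31]
i=32 'b': node 17→8 ·f
i=33 'c': node 8→1 ·f
i=34 'b': node 1→8 ·f

Matches: [[1,6],[2,0],[3,5],[6,1],[6,6],[9,6],[11,5],[15,2],[18,1],[18,6],[20,6],[21,0],[22,5],[23,5],[26,6],[28,6],[30,2],[31,5]]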